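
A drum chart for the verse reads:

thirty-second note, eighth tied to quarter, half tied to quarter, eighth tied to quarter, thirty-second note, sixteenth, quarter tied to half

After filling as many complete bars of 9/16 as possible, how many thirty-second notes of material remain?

One bar of 9/16 = 18 thirty-second notes.
Express everything in thirty-second notes: thirty-second note = 1; eighth tied to quarter (eighth + quarter) = 12; half tied to quarter (half + quarter) = 24; eighth tied to quarter (eighth + quarter) = 12; thirty-second note = 1; sixteenth = 2; quarter tied to half (quarter + half) = 24.
Altogether 1 + 12 + 24 + 12 + 1 + 2 + 24 = 76.
76 ÷ 18 = 4 complete bars with 4 thirty-second notes remaining.

4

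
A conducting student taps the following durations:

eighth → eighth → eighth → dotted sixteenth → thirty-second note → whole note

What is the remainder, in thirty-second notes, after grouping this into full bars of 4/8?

0

One bar of 4/8 = 16 thirty-second notes.
Working in thirty-second notes: eighth = 4; eighth = 4; eighth = 4; dotted sixteenth = 3; thirty-second note = 1; whole note = 32.
Adding: 4 + 4 + 4 + 3 + 1 + 32 = 48.
48 ÷ 16 = 3 complete bars with 0 thirty-second notes remaining.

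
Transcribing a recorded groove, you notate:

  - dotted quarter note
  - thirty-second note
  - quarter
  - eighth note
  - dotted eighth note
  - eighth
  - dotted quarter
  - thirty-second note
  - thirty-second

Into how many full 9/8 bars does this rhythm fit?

One bar of 9/8 = 36 thirty-second notes.
In thirty-second notes: dotted quarter note = 12; thirty-second note = 1; quarter = 8; eighth note = 4; dotted eighth note = 6; eighth = 4; dotted quarter = 12; thirty-second note = 1; thirty-second = 1.
Sum: 12 + 1 + 8 + 4 + 6 + 4 + 12 + 1 + 1 = 49.
49 ÷ 36 = 1 complete bar with 13 left over.

1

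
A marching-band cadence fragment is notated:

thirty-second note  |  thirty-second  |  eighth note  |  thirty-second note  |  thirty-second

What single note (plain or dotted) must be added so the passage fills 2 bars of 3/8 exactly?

2 bars of 3/8 = 24 thirty-second notes.
Each duration in thirty-second notes: thirty-second note = 1; thirty-second = 1; eighth note = 4; thirty-second note = 1; thirty-second = 1.
Altogether 1 + 1 + 4 + 1 + 1 = 8.
Remaining: 24 − 8 = 16 thirty-second notes, which is a half note.

half note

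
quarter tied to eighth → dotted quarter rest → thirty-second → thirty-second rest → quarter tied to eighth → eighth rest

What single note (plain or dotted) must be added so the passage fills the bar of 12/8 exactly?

dotted eighth note

The bar of 12/8 = 48 thirty-second notes.
Convert each value to thirty-second notes: quarter tied to eighth (quarter + eighth) = 12; dotted quarter rest = 12; thirty-second = 1; thirty-second rest = 1; quarter tied to eighth (quarter + eighth) = 12; eighth rest = 4.
Altogether 12 + 12 + 1 + 1 + 12 + 4 = 42.
Remaining: 48 − 42 = 6 thirty-second notes, which is a dotted eighth note.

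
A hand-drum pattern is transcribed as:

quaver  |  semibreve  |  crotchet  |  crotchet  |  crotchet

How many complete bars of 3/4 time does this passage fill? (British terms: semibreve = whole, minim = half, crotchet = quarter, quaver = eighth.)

One bar of 3/4 = 6 eighth notes.
In eighth notes: quaver = 1; semibreve = 8; crotchet = 2; crotchet = 2; crotchet = 2.
Adding: 1 + 8 + 2 + 2 + 2 = 15.
15 ÷ 6 = 2 complete bars with 3 left over.

2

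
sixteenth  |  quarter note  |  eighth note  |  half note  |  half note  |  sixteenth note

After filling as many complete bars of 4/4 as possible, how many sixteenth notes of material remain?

One bar of 4/4 = 16 sixteenth notes.
Convert each value to sixteenth notes: sixteenth = 1; quarter note = 4; eighth note = 2; half note = 8; half note = 8; sixteenth note = 1.
Sum: 1 + 4 + 2 + 8 + 8 + 1 = 24.
24 ÷ 16 = 1 complete bar with 8 sixteenth notes remaining.

8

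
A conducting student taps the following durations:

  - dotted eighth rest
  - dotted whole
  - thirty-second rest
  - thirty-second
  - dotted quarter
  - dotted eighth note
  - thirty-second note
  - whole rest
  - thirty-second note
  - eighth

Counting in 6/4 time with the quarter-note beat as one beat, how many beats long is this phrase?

One quarter-note beat = 8 thirty-second notes.
In thirty-second notes: dotted eighth rest = 6; dotted whole = 48; thirty-second rest = 1; thirty-second = 1; dotted quarter = 12; dotted eighth note = 6; thirty-second note = 1; whole rest = 32; thirty-second note = 1; eighth = 4.
Total: 6 + 48 + 1 + 1 + 12 + 6 + 1 + 32 + 1 + 4 = 112.
112 ÷ 8 = 14 beats.

14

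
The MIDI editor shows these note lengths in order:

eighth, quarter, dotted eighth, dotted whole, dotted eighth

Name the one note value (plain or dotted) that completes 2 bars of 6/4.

2 bars of 6/4 = 48 sixteenth notes.
Each duration in sixteenth notes: eighth = 2; quarter = 4; dotted eighth = 3; dotted whole = 24; dotted eighth = 3.
Adding: 2 + 4 + 3 + 24 + 3 = 36.
Remaining: 48 − 36 = 12 sixteenth notes, which is a dotted half note.

dotted half note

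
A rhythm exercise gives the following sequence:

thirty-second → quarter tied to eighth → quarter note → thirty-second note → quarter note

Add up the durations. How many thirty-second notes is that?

In thirty-second notes: thirty-second = 1; quarter tied to eighth (quarter + eighth) = 12; quarter note = 8; thirty-second note = 1; quarter note = 8.
Altogether 1 + 12 + 8 + 1 + 8 = 30 thirty-second notes.

30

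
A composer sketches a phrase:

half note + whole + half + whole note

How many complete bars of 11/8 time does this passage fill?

One bar of 11/8 = 11 eighth notes.
Express everything in eighth notes: half note = 4; whole = 8; half = 4; whole note = 8.
Altogether 4 + 8 + 4 + 8 = 24.
24 ÷ 11 = 2 complete bars with 2 left over.

2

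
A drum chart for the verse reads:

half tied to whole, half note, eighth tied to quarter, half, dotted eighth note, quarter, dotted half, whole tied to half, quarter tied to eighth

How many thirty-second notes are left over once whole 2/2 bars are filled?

One bar of 2/2 = 16 sixteenth notes.
In sixteenth notes: half tied to whole (half + whole) = 24; half note = 8; eighth tied to quarter (eighth + quarter) = 6; half = 8; dotted eighth note = 3; quarter = 4; dotted half = 12; whole tied to half (whole + half) = 24; quarter tied to eighth (quarter + eighth) = 6.
Adding: 24 + 8 + 6 + 8 + 3 + 4 + 12 + 24 + 6 = 95.
95 ÷ 16 = 5 complete bars with 15 sixteenth notes remaining = 30 thirty-second notes.

30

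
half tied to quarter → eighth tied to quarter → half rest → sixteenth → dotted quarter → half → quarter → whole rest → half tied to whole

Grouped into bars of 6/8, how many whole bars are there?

7

One bar of 6/8 = 12 sixteenth notes.
Each duration in sixteenth notes: half tied to quarter (half + quarter) = 12; eighth tied to quarter (eighth + quarter) = 6; half rest = 8; sixteenth = 1; dotted quarter = 6; half = 8; quarter = 4; whole rest = 16; half tied to whole (half + whole) = 24.
Total: 12 + 6 + 8 + 1 + 6 + 8 + 4 + 16 + 24 = 85.
85 ÷ 12 = 7 complete bars with 1 left over.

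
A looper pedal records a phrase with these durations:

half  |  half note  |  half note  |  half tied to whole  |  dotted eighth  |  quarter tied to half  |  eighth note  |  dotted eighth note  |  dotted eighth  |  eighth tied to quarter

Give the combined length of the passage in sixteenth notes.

Express everything in sixteenth notes: half = 8; half note = 8; half note = 8; half tied to whole (half + whole) = 24; dotted eighth = 3; quarter tied to half (quarter + half) = 12; eighth note = 2; dotted eighth note = 3; dotted eighth = 3; eighth tied to quarter (eighth + quarter) = 6.
Total: 8 + 8 + 8 + 24 + 3 + 12 + 2 + 3 + 3 + 6 = 77 sixteenth notes.

77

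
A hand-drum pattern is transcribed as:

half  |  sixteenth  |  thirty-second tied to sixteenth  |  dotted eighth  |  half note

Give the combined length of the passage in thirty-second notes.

Working in thirty-second notes: half = 16; sixteenth = 2; thirty-second tied to sixteenth (thirty-second + sixteenth) = 3; dotted eighth = 6; half note = 16.
Altogether 16 + 2 + 3 + 6 + 16 = 43 thirty-second notes.

43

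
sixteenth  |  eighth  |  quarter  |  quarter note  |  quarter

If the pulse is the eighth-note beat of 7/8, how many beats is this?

One eighth-note beat = 2 sixteenth notes.
Convert each value to sixteenth notes: sixteenth = 1; eighth = 2; quarter = 4; quarter note = 4; quarter = 4.
Sum: 1 + 2 + 4 + 4 + 4 = 15.
15 ÷ 2 = 7.5 beats.

7.5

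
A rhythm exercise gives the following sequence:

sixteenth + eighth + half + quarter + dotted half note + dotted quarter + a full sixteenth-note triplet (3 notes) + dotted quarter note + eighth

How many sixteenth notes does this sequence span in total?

43

In sixteenth notes: sixteenth = 1; eighth = 2; half = 8; quarter = 4; dotted half note = 12; dotted quarter = 6; a full sixteenth-note triplet (3 notes) (three triplet sixteenths span one eighth) = 2; dotted quarter note = 6; eighth = 2.
Sum: 1 + 2 + 8 + 4 + 12 + 6 + 2 + 6 + 2 = 43 sixteenth notes.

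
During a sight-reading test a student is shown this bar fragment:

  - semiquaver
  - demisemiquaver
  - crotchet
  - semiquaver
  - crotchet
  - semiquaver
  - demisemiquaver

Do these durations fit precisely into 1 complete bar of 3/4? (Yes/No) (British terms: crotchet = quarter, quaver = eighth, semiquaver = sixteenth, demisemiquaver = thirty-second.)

One bar of 3/4 = 24 thirty-second notes.
In thirty-second notes: semiquaver = 2; demisemiquaver = 1; crotchet = 8; semiquaver = 2; crotchet = 8; semiquaver = 2; demisemiquaver = 1.
Adding: 2 + 1 + 8 + 2 + 8 + 2 + 1 = 24.
24 equals 24, so the answer is Yes.

Yes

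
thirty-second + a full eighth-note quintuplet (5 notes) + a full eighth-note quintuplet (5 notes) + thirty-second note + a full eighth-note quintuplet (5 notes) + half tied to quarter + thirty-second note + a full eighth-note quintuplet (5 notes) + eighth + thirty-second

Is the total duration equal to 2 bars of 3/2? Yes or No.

Yes

One bar of 3/2 = 48 thirty-second notes, so 2 bars = 96.
Express everything in thirty-second notes: thirty-second = 1; a full eighth-note quintuplet (5 notes) (five quintuplet eighths span one half) = 16; a full eighth-note quintuplet (5 notes) (five quintuplet eighths span one half) = 16; thirty-second note = 1; a full eighth-note quintuplet (5 notes) (five quintuplet eighths span one half) = 16; half tied to quarter (half + quarter) = 24; thirty-second note = 1; a full eighth-note quintuplet (5 notes) (five quintuplet eighths span one half) = 16; eighth = 4; thirty-second = 1.
Adding: 1 + 16 + 16 + 1 + 16 + 24 + 1 + 16 + 4 + 1 = 96.
96 equals 96, so the answer is Yes.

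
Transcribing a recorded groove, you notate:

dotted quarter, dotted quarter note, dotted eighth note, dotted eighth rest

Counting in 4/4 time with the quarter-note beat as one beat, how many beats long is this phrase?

One quarter-note beat = 4 sixteenth notes.
Express everything in sixteenth notes: dotted quarter = 6; dotted quarter note = 6; dotted eighth note = 3; dotted eighth rest = 3.
Adding: 6 + 6 + 3 + 3 = 18.
18 ÷ 4 = 4.5 beats.

4.5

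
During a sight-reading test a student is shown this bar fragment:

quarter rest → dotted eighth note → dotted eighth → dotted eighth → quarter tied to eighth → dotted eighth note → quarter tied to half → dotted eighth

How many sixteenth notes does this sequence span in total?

37

Express everything in sixteenth notes: quarter rest = 4; dotted eighth note = 3; dotted eighth = 3; dotted eighth = 3; quarter tied to eighth (quarter + eighth) = 6; dotted eighth note = 3; quarter tied to half (quarter + half) = 12; dotted eighth = 3.
Sum: 4 + 3 + 3 + 3 + 6 + 3 + 12 + 3 = 37 sixteenth notes.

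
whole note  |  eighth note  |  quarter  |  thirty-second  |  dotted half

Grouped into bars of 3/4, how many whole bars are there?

One bar of 3/4 = 24 thirty-second notes.
Working in thirty-second notes: whole note = 32; eighth note = 4; quarter = 8; thirty-second = 1; dotted half = 24.
Total: 32 + 4 + 8 + 1 + 24 = 69.
69 ÷ 24 = 2 complete bars with 21 left over.

2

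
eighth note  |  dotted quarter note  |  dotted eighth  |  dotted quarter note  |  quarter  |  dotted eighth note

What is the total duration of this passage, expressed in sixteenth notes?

24

Convert each value to sixteenth notes: eighth note = 2; dotted quarter note = 6; dotted eighth = 3; dotted quarter note = 6; quarter = 4; dotted eighth note = 3.
Altogether 2 + 6 + 3 + 6 + 4 + 3 = 24 sixteenth notes.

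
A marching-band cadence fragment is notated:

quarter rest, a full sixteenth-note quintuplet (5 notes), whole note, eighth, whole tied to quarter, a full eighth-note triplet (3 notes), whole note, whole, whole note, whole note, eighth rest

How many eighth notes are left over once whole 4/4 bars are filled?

2

One bar of 4/4 = 8 eighth notes.
Working in eighth notes: quarter rest = 2; a full sixteenth-note quintuplet (5 notes) (five quintuplet sixteenths span one quarter) = 2; whole note = 8; eighth = 1; whole tied to quarter (whole + quarter) = 10; a full eighth-note triplet (3 notes) (three triplet eighths span one quarter) = 2; whole note = 8; whole = 8; whole note = 8; whole note = 8; eighth rest = 1.
Altogether 2 + 2 + 8 + 1 + 10 + 2 + 8 + 8 + 8 + 8 + 1 = 58.
58 ÷ 8 = 7 complete bars with 2 eighth notes remaining.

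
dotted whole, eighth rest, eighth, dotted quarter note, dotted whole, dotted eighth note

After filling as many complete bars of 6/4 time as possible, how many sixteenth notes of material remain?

One bar of 6/4 = 24 sixteenth notes.
Convert each value to sixteenth notes: dotted whole = 24; eighth rest = 2; eighth = 2; dotted quarter note = 6; dotted whole = 24; dotted eighth note = 3.
Total: 24 + 2 + 2 + 6 + 24 + 3 = 61.
61 ÷ 24 = 2 complete bars with 13 sixteenth notes remaining.

13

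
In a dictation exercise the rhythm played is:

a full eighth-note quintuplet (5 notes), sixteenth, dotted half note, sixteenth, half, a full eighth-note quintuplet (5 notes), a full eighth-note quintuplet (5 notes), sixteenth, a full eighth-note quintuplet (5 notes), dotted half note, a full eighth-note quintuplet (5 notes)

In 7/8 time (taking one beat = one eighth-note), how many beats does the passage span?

One eighth-note beat = 2 sixteenth notes.
Working in sixteenth notes: a full eighth-note quintuplet (5 notes) (five quintuplet eighths span one half) = 8; sixteenth = 1; dotted half note = 12; sixteenth = 1; half = 8; a full eighth-note quintuplet (5 notes) (five quintuplet eighths span one half) = 8; a full eighth-note quintuplet (5 notes) (five quintuplet eighths span one half) = 8; sixteenth = 1; a full eighth-note quintuplet (5 notes) (five quintuplet eighths span one half) = 8; dotted half note = 12; a full eighth-note quintuplet (5 notes) (five quintuplet eighths span one half) = 8.
Sum: 8 + 1 + 12 + 1 + 8 + 8 + 8 + 1 + 8 + 12 + 8 = 75.
75 ÷ 2 = 37.5 beats.

37.5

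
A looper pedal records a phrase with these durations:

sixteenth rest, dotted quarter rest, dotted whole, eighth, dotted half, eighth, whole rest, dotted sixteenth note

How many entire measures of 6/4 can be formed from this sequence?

2

One bar of 6/4 = 48 thirty-second notes.
Working in thirty-second notes: sixteenth rest = 2; dotted quarter rest = 12; dotted whole = 48; eighth = 4; dotted half = 24; eighth = 4; whole rest = 32; dotted sixteenth note = 3.
Total: 2 + 12 + 48 + 4 + 24 + 4 + 32 + 3 = 129.
129 ÷ 48 = 2 complete bars with 33 left over.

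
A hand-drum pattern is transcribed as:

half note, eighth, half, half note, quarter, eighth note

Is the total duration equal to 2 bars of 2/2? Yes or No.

One bar of 2/2 = 8 eighth notes, so 2 bars = 16.
In eighth notes: half note = 4; eighth = 1; half = 4; half note = 4; quarter = 2; eighth note = 1.
Altogether 4 + 1 + 4 + 4 + 2 + 1 = 16.
16 equals 16, so the answer is Yes.

Yes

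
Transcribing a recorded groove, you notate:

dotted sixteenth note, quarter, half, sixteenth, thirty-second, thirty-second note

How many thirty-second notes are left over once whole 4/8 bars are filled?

One bar of 4/8 = 16 thirty-second notes.
Each duration in thirty-second notes: dotted sixteenth note = 3; quarter = 8; half = 16; sixteenth = 2; thirty-second = 1; thirty-second note = 1.
Altogether 3 + 8 + 16 + 2 + 1 + 1 = 31.
31 ÷ 16 = 1 complete bar with 15 thirty-second notes remaining.

15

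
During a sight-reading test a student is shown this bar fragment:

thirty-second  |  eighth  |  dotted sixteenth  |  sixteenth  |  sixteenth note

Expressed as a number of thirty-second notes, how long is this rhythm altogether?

12

Convert each value to thirty-second notes: thirty-second = 1; eighth = 4; dotted sixteenth = 3; sixteenth = 2; sixteenth note = 2.
Sum: 1 + 4 + 3 + 2 + 2 = 12 thirty-second notes.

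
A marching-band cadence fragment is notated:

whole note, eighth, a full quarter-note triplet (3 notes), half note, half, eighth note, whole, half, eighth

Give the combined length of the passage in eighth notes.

35

Express everything in eighth notes: whole note = 8; eighth = 1; a full quarter-note triplet (3 notes) (three triplet quarters span one half) = 4; half note = 4; half = 4; eighth note = 1; whole = 8; half = 4; eighth = 1.
Sum: 8 + 1 + 4 + 4 + 4 + 1 + 8 + 4 + 1 = 35 eighth notes.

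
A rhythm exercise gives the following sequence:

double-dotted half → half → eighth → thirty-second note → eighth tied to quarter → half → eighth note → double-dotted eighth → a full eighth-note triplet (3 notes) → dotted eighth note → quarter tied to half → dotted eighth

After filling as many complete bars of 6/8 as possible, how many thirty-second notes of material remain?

12

One bar of 6/8 = 24 thirty-second notes.
Working in thirty-second notes: double-dotted half = 28; half = 16; eighth = 4; thirty-second note = 1; eighth tied to quarter (eighth + quarter) = 12; half = 16; eighth note = 4; double-dotted eighth = 7; a full eighth-note triplet (3 notes) (three triplet eighths span one quarter) = 8; dotted eighth note = 6; quarter tied to half (quarter + half) = 24; dotted eighth = 6.
Sum: 28 + 16 + 4 + 1 + 12 + 16 + 4 + 7 + 8 + 6 + 24 + 6 = 132.
132 ÷ 24 = 5 complete bars with 12 thirty-second notes remaining.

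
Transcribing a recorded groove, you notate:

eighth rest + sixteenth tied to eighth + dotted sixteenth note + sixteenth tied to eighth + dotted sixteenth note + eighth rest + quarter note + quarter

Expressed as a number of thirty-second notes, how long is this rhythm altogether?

Working in thirty-second notes: eighth rest = 4; sixteenth tied to eighth (sixteenth + eighth) = 6; dotted sixteenth note = 3; sixteenth tied to eighth (sixteenth + eighth) = 6; dotted sixteenth note = 3; eighth rest = 4; quarter note = 8; quarter = 8.
Total: 4 + 6 + 3 + 6 + 3 + 4 + 8 + 8 = 42 thirty-second notes.

42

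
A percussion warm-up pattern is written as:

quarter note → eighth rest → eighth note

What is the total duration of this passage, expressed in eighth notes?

4

In eighth notes: quarter note = 2; eighth rest = 1; eighth note = 1.
Total: 2 + 1 + 1 = 4 eighth notes.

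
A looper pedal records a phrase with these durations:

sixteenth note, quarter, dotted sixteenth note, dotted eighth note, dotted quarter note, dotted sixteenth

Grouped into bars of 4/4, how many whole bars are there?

One bar of 4/4 = 32 thirty-second notes.
Express everything in thirty-second notes: sixteenth note = 2; quarter = 8; dotted sixteenth note = 3; dotted eighth note = 6; dotted quarter note = 12; dotted sixteenth = 3.
Sum: 2 + 8 + 3 + 6 + 12 + 3 = 34.
34 ÷ 32 = 1 complete bar with 2 left over.

1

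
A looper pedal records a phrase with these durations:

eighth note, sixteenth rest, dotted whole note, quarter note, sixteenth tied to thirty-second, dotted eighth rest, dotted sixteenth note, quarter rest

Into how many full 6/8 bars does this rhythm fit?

One bar of 6/8 = 24 thirty-second notes.
Working in thirty-second notes: eighth note = 4; sixteenth rest = 2; dotted whole note = 48; quarter note = 8; sixteenth tied to thirty-second (sixteenth + thirty-second) = 3; dotted eighth rest = 6; dotted sixteenth note = 3; quarter rest = 8.
Altogether 4 + 2 + 48 + 8 + 3 + 6 + 3 + 8 = 82.
82 ÷ 24 = 3 complete bars with 10 left over.

3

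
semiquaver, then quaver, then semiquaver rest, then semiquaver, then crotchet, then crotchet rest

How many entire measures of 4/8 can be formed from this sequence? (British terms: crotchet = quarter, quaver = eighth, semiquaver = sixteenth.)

One bar of 4/8 = 8 sixteenth notes.
Convert each value to sixteenth notes: semiquaver = 1; quaver = 2; semiquaver rest = 1; semiquaver = 1; crotchet = 4; crotchet rest = 4.
Total: 1 + 2 + 1 + 1 + 4 + 4 = 13.
13 ÷ 8 = 1 complete bar with 5 left over.

1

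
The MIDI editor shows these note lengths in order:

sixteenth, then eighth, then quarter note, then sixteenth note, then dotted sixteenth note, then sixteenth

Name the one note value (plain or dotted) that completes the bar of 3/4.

The bar of 3/4 = 24 thirty-second notes.
Working in thirty-second notes: sixteenth = 2; eighth = 4; quarter note = 8; sixteenth note = 2; dotted sixteenth note = 3; sixteenth = 2.
Adding: 2 + 4 + 8 + 2 + 3 + 2 = 21.
Remaining: 24 − 21 = 3 thirty-second notes, which is a dotted sixteenth note.

dotted sixteenth note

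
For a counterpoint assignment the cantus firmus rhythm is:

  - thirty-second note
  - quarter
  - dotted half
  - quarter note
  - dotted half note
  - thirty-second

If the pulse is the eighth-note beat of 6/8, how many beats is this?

One eighth-note beat = 4 thirty-second notes.
Each duration in thirty-second notes: thirty-second note = 1; quarter = 8; dotted half = 24; quarter note = 8; dotted half note = 24; thirty-second = 1.
Altogether 1 + 8 + 24 + 8 + 24 + 1 = 66.
66 ÷ 4 = 16.5 beats.

16.5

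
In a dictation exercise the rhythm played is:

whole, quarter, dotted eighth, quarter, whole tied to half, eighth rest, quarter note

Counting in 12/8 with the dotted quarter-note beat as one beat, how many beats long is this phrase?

9.5

One dotted quarter-note beat = 6 sixteenth notes.
Each duration in sixteenth notes: whole = 16; quarter = 4; dotted eighth = 3; quarter = 4; whole tied to half (whole + half) = 24; eighth rest = 2; quarter note = 4.
Total: 16 + 4 + 3 + 4 + 24 + 2 + 4 = 57.
57 ÷ 6 = 9.5 beats.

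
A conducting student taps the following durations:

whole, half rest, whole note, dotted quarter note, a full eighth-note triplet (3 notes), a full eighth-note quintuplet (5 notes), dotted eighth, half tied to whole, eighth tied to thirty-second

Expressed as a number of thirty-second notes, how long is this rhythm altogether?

Convert each value to thirty-second notes: whole = 32; half rest = 16; whole note = 32; dotted quarter note = 12; a full eighth-note triplet (3 notes) (three triplet eighths span one quarter) = 8; a full eighth-note quintuplet (5 notes) (five quintuplet eighths span one half) = 16; dotted eighth = 6; half tied to whole (half + whole) = 48; eighth tied to thirty-second (eighth + thirty-second) = 5.
Sum: 32 + 16 + 32 + 12 + 8 + 16 + 6 + 48 + 5 = 175 thirty-second notes.

175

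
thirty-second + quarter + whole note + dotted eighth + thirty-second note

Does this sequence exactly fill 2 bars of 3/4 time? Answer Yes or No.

Yes

One bar of 3/4 = 24 thirty-second notes, so 2 bars = 48.
In thirty-second notes: thirty-second = 1; quarter = 8; whole note = 32; dotted eighth = 6; thirty-second note = 1.
Sum: 1 + 8 + 32 + 6 + 1 = 48.
48 equals 48, so the answer is Yes.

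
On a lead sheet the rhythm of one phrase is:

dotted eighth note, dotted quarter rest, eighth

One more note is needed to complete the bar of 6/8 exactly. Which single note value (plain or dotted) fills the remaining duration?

The bar of 6/8 = 12 sixteenth notes.
Express everything in sixteenth notes: dotted eighth note = 3; dotted quarter rest = 6; eighth = 2.
Altogether 3 + 6 + 2 = 11.
Remaining: 12 − 11 = 1 sixteenth note, which is a sixteenth note.

sixteenth note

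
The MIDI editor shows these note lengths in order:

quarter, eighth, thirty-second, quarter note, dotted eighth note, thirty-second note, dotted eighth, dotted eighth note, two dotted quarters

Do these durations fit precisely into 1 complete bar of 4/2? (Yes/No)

Yes

One bar of 4/2 = 64 thirty-second notes.
Express everything in thirty-second notes: quarter = 8; eighth = 4; thirty-second = 1; quarter note = 8; dotted eighth note = 6; thirty-second note = 1; dotted eighth = 6; dotted eighth note = 6; dotted quarter = 12; dotted quarter = 12.
Sum: 8 + 4 + 1 + 8 + 6 + 1 + 6 + 6 + 12 + 12 = 64.
64 equals 64, so the answer is Yes.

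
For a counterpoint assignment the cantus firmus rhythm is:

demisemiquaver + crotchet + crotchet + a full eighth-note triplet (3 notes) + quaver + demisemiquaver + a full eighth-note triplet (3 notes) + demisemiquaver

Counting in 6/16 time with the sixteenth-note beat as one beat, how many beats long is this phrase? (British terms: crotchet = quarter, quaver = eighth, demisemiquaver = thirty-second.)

19.5

One sixteenth-note beat = 2 thirty-second notes.
Express everything in thirty-second notes: demisemiquaver = 1; crotchet = 8; crotchet = 8; a full eighth-note triplet (3 notes) (three triplet eighths span one quarter) = 8; quaver = 4; demisemiquaver = 1; a full eighth-note triplet (3 notes) (three triplet eighths span one quarter) = 8; demisemiquaver = 1.
Altogether 1 + 8 + 8 + 8 + 4 + 1 + 8 + 1 = 39.
39 ÷ 2 = 19.5 beats.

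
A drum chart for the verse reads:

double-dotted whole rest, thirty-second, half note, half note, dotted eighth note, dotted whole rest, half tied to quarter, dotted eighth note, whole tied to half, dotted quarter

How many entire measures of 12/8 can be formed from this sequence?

One bar of 12/8 = 48 thirty-second notes.
Express everything in thirty-second notes: double-dotted whole rest = 56; thirty-second = 1; half note = 16; half note = 16; dotted eighth note = 6; dotted whole rest = 48; half tied to quarter (half + quarter) = 24; dotted eighth note = 6; whole tied to half (whole + half) = 48; dotted quarter = 12.
Altogether 56 + 1 + 16 + 16 + 6 + 48 + 24 + 6 + 48 + 12 = 233.
233 ÷ 48 = 4 complete bars with 41 left over.

4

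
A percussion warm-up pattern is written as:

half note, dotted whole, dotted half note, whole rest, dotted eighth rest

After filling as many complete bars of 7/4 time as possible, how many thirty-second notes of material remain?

14

One bar of 7/4 = 28 sixteenth notes.
Express everything in sixteenth notes: half note = 8; dotted whole = 24; dotted half note = 12; whole rest = 16; dotted eighth rest = 3.
Sum: 8 + 24 + 12 + 16 + 3 = 63.
63 ÷ 28 = 2 complete bars with 7 sixteenth notes remaining = 14 thirty-second notes.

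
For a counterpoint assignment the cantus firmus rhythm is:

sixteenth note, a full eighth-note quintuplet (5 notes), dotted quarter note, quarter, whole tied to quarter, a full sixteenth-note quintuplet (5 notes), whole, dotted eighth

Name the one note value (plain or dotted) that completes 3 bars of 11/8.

3 bars of 11/8 = 66 sixteenth notes.
Express everything in sixteenth notes: sixteenth note = 1; a full eighth-note quintuplet (5 notes) (five quintuplet eighths span one half) = 8; dotted quarter note = 6; quarter = 4; whole tied to quarter (whole + quarter) = 20; a full sixteenth-note quintuplet (5 notes) (five quintuplet sixteenths span one quarter) = 4; whole = 16; dotted eighth = 3.
Adding: 1 + 8 + 6 + 4 + 20 + 4 + 16 + 3 = 62.
Remaining: 66 − 62 = 4 sixteenth notes, which is a quarter note.

quarter note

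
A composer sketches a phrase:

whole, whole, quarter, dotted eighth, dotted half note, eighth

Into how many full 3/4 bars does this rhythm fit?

One bar of 3/4 = 12 sixteenth notes.
Convert each value to sixteenth notes: whole = 16; whole = 16; quarter = 4; dotted eighth = 3; dotted half note = 12; eighth = 2.
Sum: 16 + 16 + 4 + 3 + 12 + 2 = 53.
53 ÷ 12 = 4 complete bars with 5 left over.

4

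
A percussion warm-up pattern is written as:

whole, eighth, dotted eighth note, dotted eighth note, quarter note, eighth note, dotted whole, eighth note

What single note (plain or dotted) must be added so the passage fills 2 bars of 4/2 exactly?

2 bars of 4/2 = 64 sixteenth notes.
Working in sixteenth notes: whole = 16; eighth = 2; dotted eighth note = 3; dotted eighth note = 3; quarter note = 4; eighth note = 2; dotted whole = 24; eighth note = 2.
Sum: 16 + 2 + 3 + 3 + 4 + 2 + 24 + 2 = 56.
Remaining: 64 − 56 = 8 sixteenth notes, which is a half note.

half note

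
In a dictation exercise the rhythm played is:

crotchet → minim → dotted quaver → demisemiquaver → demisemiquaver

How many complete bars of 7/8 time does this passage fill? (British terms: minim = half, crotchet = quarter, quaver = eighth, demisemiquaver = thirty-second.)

1

One bar of 7/8 = 28 thirty-second notes.
Express everything in thirty-second notes: crotchet = 8; minim = 16; dotted quaver = 6; demisemiquaver = 1; demisemiquaver = 1.
Sum: 8 + 16 + 6 + 1 + 1 = 32.
32 ÷ 28 = 1 complete bar with 4 left over.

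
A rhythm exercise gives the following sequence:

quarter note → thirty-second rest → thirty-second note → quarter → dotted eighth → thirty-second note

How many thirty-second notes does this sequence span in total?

25

Each duration in thirty-second notes: quarter note = 8; thirty-second rest = 1; thirty-second note = 1; quarter = 8; dotted eighth = 6; thirty-second note = 1.
Total: 8 + 1 + 1 + 8 + 6 + 1 = 25 thirty-second notes.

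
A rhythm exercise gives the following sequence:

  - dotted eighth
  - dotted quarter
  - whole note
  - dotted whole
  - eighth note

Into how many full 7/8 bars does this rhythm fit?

3

One bar of 7/8 = 14 sixteenth notes.
Convert each value to sixteenth notes: dotted eighth = 3; dotted quarter = 6; whole note = 16; dotted whole = 24; eighth note = 2.
Altogether 3 + 6 + 16 + 24 + 2 = 51.
51 ÷ 14 = 3 complete bars with 9 left over.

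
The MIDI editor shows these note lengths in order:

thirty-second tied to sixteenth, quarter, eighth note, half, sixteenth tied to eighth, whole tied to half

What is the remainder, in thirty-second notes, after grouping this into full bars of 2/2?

One bar of 2/2 = 32 thirty-second notes.
Express everything in thirty-second notes: thirty-second tied to sixteenth (thirty-second + sixteenth) = 3; quarter = 8; eighth note = 4; half = 16; sixteenth tied to eighth (sixteenth + eighth) = 6; whole tied to half (whole + half) = 48.
Sum: 3 + 8 + 4 + 16 + 6 + 48 = 85.
85 ÷ 32 = 2 complete bars with 21 thirty-second notes remaining.

21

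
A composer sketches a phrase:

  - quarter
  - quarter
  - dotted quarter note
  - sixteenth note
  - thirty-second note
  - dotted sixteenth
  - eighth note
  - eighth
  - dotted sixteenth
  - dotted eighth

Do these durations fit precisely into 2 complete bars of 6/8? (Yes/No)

One bar of 6/8 = 24 thirty-second notes, so 2 bars = 48.
Convert each value to thirty-second notes: quarter = 8; quarter = 8; dotted quarter note = 12; sixteenth note = 2; thirty-second note = 1; dotted sixteenth = 3; eighth note = 4; eighth = 4; dotted sixteenth = 3; dotted eighth = 6.
Total: 8 + 8 + 12 + 2 + 1 + 3 + 4 + 4 + 3 + 6 = 51.
51 exceeds 48, so the answer is No.

No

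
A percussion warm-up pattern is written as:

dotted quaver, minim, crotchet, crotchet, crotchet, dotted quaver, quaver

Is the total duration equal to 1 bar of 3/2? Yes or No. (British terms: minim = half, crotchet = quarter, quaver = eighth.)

One bar of 3/2 = 24 sixteenth notes.
Each duration in sixteenth notes: dotted quaver = 3; minim = 8; crotchet = 4; crotchet = 4; crotchet = 4; dotted quaver = 3; quaver = 2.
Altogether 3 + 8 + 4 + 4 + 4 + 3 + 2 = 28.
28 exceeds 24, so the answer is No.

No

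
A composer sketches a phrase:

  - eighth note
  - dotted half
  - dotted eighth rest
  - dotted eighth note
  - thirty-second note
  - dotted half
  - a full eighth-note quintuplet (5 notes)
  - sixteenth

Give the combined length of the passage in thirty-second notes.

83

Each duration in thirty-second notes: eighth note = 4; dotted half = 24; dotted eighth rest = 6; dotted eighth note = 6; thirty-second note = 1; dotted half = 24; a full eighth-note quintuplet (5 notes) (five quintuplet eighths span one half) = 16; sixteenth = 2.
Adding: 4 + 24 + 6 + 6 + 1 + 24 + 16 + 2 = 83 thirty-second notes.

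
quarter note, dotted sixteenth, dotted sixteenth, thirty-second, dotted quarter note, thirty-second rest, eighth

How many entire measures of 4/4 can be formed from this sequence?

1

One bar of 4/4 = 32 thirty-second notes.
Express everything in thirty-second notes: quarter note = 8; dotted sixteenth = 3; dotted sixteenth = 3; thirty-second = 1; dotted quarter note = 12; thirty-second rest = 1; eighth = 4.
Total: 8 + 3 + 3 + 1 + 12 + 1 + 4 = 32.
32 ÷ 32 = 1 complete bar with 0 left over.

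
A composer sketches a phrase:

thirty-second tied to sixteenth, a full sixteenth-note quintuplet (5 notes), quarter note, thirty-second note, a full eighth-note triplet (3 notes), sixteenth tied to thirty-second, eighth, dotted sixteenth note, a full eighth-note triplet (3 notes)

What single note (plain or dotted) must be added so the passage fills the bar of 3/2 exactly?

sixteenth note

The bar of 3/2 = 48 thirty-second notes.
Working in thirty-second notes: thirty-second tied to sixteenth (thirty-second + sixteenth) = 3; a full sixteenth-note quintuplet (5 notes) (five quintuplet sixteenths span one quarter) = 8; quarter note = 8; thirty-second note = 1; a full eighth-note triplet (3 notes) (three triplet eighths span one quarter) = 8; sixteenth tied to thirty-second (sixteenth + thirty-second) = 3; eighth = 4; dotted sixteenth note = 3; a full eighth-note triplet (3 notes) (three triplet eighths span one quarter) = 8.
Adding: 3 + 8 + 8 + 1 + 8 + 3 + 4 + 3 + 8 = 46.
Remaining: 48 − 46 = 2 thirty-second notes, which is a sixteenth note.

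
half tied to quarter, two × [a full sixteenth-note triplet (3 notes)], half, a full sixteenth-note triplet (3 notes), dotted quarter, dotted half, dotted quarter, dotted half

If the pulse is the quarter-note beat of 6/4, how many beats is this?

15.5

One quarter-note beat = 2 eighth notes.
Convert each value to eighth notes: half tied to quarter (half + quarter) = 6; a full sixteenth-note triplet (3 notes) (three triplet sixteenths span one eighth) = 1; a full sixteenth-note triplet (3 notes) (three triplet sixteenths span one eighth) = 1; half = 4; a full sixteenth-note triplet (3 notes) (three triplet sixteenths span one eighth) = 1; dotted quarter = 3; dotted half = 6; dotted quarter = 3; dotted half = 6.
Altogether 6 + 1 + 1 + 4 + 1 + 3 + 6 + 3 + 6 = 31.
31 ÷ 2 = 15.5 beats.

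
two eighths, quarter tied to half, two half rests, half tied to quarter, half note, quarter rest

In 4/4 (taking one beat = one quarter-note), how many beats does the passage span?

One quarter-note beat = 2 eighth notes.
In eighth notes: eighth = 1; eighth = 1; quarter tied to half (quarter + half) = 6; half rest = 4; half rest = 4; half tied to quarter (half + quarter) = 6; half note = 4; quarter rest = 2.
Sum: 1 + 1 + 6 + 4 + 4 + 6 + 4 + 2 = 28.
28 ÷ 2 = 14 beats.

14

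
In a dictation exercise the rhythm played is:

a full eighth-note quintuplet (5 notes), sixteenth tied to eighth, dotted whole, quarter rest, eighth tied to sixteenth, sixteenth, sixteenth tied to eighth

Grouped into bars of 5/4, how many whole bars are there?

2

One bar of 5/4 = 20 sixteenth notes.
In sixteenth notes: a full eighth-note quintuplet (5 notes) (five quintuplet eighths span one half) = 8; sixteenth tied to eighth (sixteenth + eighth) = 3; dotted whole = 24; quarter rest = 4; eighth tied to sixteenth (eighth + sixteenth) = 3; sixteenth = 1; sixteenth tied to eighth (sixteenth + eighth) = 3.
Sum: 8 + 3 + 24 + 4 + 3 + 1 + 3 = 46.
46 ÷ 20 = 2 complete bars with 6 left over.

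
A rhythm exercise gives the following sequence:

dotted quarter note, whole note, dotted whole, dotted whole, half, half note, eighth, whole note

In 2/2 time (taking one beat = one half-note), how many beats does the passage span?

One half-note beat = 4 eighth notes.
Express everything in eighth notes: dotted quarter note = 3; whole note = 8; dotted whole = 12; dotted whole = 12; half = 4; half note = 4; eighth = 1; whole note = 8.
Sum: 3 + 8 + 12 + 12 + 4 + 4 + 1 + 8 = 52.
52 ÷ 4 = 13 beats.

13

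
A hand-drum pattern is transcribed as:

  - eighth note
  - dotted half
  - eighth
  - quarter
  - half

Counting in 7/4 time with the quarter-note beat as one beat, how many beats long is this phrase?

One quarter-note beat = 2 eighth notes.
Convert each value to eighth notes: eighth note = 1; dotted half = 6; eighth = 1; quarter = 2; half = 4.
Altogether 1 + 6 + 1 + 2 + 4 = 14.
14 ÷ 2 = 7 beats.

7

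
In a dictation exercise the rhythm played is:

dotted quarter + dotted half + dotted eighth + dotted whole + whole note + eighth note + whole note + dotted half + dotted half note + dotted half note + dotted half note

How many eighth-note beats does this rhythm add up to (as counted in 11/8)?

63.5

One eighth-note beat = 2 sixteenth notes.
Each duration in sixteenth notes: dotted quarter = 6; dotted half = 12; dotted eighth = 3; dotted whole = 24; whole note = 16; eighth note = 2; whole note = 16; dotted half = 12; dotted half note = 12; dotted half note = 12; dotted half note = 12.
Altogether 6 + 12 + 3 + 24 + 16 + 2 + 16 + 12 + 12 + 12 + 12 = 127.
127 ÷ 2 = 63.5 beats.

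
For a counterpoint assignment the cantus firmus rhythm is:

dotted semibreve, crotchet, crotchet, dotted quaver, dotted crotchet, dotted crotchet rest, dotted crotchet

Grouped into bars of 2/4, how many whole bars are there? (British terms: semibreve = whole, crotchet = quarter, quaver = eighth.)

One bar of 2/4 = 8 sixteenth notes.
Convert each value to sixteenth notes: dotted semibreve = 24; crotchet = 4; crotchet = 4; dotted quaver = 3; dotted crotchet = 6; dotted crotchet rest = 6; dotted crotchet = 6.
Total: 24 + 4 + 4 + 3 + 6 + 6 + 6 = 53.
53 ÷ 8 = 6 complete bars with 5 left over.

6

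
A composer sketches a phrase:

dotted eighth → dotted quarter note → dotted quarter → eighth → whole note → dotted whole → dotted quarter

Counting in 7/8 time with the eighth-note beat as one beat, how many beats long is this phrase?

One eighth-note beat = 2 sixteenth notes.
Each duration in sixteenth notes: dotted eighth = 3; dotted quarter note = 6; dotted quarter = 6; eighth = 2; whole note = 16; dotted whole = 24; dotted quarter = 6.
Sum: 3 + 6 + 6 + 2 + 16 + 24 + 6 = 63.
63 ÷ 2 = 31.5 beats.

31.5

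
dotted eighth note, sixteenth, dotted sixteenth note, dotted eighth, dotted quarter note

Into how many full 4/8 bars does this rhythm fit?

One bar of 4/8 = 16 thirty-second notes.
In thirty-second notes: dotted eighth note = 6; sixteenth = 2; dotted sixteenth note = 3; dotted eighth = 6; dotted quarter note = 12.
Altogether 6 + 2 + 3 + 6 + 12 = 29.
29 ÷ 16 = 1 complete bar with 13 left over.

1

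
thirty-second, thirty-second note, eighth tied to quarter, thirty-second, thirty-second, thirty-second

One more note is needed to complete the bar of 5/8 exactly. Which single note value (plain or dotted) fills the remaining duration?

dotted sixteenth note

The bar of 5/8 = 20 thirty-second notes.
Each duration in thirty-second notes: thirty-second = 1; thirty-second note = 1; eighth tied to quarter (eighth + quarter) = 12; thirty-second = 1; thirty-second = 1; thirty-second = 1.
Altogether 1 + 1 + 12 + 1 + 1 + 1 = 17.
Remaining: 20 − 17 = 3 thirty-second notes, which is a dotted sixteenth note.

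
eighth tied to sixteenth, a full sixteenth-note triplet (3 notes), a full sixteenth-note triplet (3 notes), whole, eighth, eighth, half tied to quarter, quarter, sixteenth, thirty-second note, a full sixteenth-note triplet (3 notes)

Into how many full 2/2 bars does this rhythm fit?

2

One bar of 2/2 = 32 thirty-second notes.
Each duration in thirty-second notes: eighth tied to sixteenth (eighth + sixteenth) = 6; a full sixteenth-note triplet (3 notes) (three triplet sixteenths span one eighth) = 4; a full sixteenth-note triplet (3 notes) (three triplet sixteenths span one eighth) = 4; whole = 32; eighth = 4; eighth = 4; half tied to quarter (half + quarter) = 24; quarter = 8; sixteenth = 2; thirty-second note = 1; a full sixteenth-note triplet (3 notes) (three triplet sixteenths span one eighth) = 4.
Total: 6 + 4 + 4 + 32 + 4 + 4 + 24 + 8 + 2 + 1 + 4 = 93.
93 ÷ 32 = 2 complete bars with 29 left over.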